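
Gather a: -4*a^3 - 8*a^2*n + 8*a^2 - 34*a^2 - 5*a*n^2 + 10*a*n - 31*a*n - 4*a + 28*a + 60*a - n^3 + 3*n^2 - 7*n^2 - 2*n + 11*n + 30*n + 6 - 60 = -4*a^3 + a^2*(-8*n - 26) + a*(-5*n^2 - 21*n + 84) - n^3 - 4*n^2 + 39*n - 54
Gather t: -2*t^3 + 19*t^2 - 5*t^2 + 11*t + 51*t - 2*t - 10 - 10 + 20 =-2*t^3 + 14*t^2 + 60*t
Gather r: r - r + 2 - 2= 0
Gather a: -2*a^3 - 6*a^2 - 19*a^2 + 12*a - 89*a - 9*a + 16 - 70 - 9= -2*a^3 - 25*a^2 - 86*a - 63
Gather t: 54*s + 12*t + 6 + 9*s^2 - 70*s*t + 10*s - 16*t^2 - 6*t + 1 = 9*s^2 + 64*s - 16*t^2 + t*(6 - 70*s) + 7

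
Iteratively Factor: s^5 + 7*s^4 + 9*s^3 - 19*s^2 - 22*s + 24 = (s - 1)*(s^4 + 8*s^3 + 17*s^2 - 2*s - 24) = (s - 1)*(s + 3)*(s^3 + 5*s^2 + 2*s - 8) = (s - 1)*(s + 3)*(s + 4)*(s^2 + s - 2) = (s - 1)*(s + 2)*(s + 3)*(s + 4)*(s - 1)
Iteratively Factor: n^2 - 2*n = (n - 2)*(n)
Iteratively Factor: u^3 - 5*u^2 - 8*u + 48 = (u - 4)*(u^2 - u - 12) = (u - 4)^2*(u + 3)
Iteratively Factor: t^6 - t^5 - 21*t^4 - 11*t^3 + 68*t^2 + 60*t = (t - 2)*(t^5 + t^4 - 19*t^3 - 49*t^2 - 30*t) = t*(t - 2)*(t^4 + t^3 - 19*t^2 - 49*t - 30) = t*(t - 2)*(t + 2)*(t^3 - t^2 - 17*t - 15) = t*(t - 2)*(t + 2)*(t + 3)*(t^2 - 4*t - 5) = t*(t - 5)*(t - 2)*(t + 2)*(t + 3)*(t + 1)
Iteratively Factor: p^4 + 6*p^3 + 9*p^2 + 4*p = (p + 1)*(p^3 + 5*p^2 + 4*p) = p*(p + 1)*(p^2 + 5*p + 4) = p*(p + 1)*(p + 4)*(p + 1)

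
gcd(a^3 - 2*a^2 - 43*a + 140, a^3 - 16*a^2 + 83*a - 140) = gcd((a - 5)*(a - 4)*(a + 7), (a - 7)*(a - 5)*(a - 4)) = a^2 - 9*a + 20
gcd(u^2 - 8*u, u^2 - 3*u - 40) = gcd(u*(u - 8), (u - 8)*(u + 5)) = u - 8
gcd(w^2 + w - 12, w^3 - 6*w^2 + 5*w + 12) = w - 3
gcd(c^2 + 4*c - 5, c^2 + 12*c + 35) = c + 5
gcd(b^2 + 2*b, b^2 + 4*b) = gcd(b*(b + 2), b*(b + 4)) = b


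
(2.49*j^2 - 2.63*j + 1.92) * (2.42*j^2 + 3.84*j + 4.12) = 6.0258*j^4 + 3.197*j^3 + 4.806*j^2 - 3.4628*j + 7.9104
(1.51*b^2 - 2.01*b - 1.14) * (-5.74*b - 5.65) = -8.6674*b^3 + 3.0059*b^2 + 17.9001*b + 6.441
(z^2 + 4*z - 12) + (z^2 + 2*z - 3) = 2*z^2 + 6*z - 15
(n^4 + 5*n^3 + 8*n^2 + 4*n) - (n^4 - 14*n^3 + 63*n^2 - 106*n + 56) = 19*n^3 - 55*n^2 + 110*n - 56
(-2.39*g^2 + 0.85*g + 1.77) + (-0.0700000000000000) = -2.39*g^2 + 0.85*g + 1.7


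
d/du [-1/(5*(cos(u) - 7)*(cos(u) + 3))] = 2*(2 - cos(u))*sin(u)/(5*(cos(u) - 7)^2*(cos(u) + 3)^2)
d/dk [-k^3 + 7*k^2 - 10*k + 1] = -3*k^2 + 14*k - 10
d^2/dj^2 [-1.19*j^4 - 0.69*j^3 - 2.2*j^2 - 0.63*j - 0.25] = -14.28*j^2 - 4.14*j - 4.4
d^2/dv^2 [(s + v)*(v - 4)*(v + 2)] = 2*s + 6*v - 4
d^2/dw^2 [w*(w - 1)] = 2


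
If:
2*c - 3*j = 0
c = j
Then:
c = 0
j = 0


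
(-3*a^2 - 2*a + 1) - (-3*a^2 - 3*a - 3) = a + 4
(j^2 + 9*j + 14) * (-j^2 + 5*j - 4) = -j^4 - 4*j^3 + 27*j^2 + 34*j - 56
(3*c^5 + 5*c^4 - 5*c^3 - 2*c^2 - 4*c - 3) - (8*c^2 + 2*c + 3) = 3*c^5 + 5*c^4 - 5*c^3 - 10*c^2 - 6*c - 6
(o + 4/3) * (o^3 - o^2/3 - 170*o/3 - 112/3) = o^4 + o^3 - 514*o^2/9 - 1016*o/9 - 448/9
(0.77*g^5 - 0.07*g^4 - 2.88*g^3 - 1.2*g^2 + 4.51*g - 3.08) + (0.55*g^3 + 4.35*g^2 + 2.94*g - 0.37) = 0.77*g^5 - 0.07*g^4 - 2.33*g^3 + 3.15*g^2 + 7.45*g - 3.45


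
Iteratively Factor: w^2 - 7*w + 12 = (w - 4)*(w - 3)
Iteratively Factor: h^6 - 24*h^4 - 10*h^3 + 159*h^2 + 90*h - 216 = (h + 3)*(h^5 - 3*h^4 - 15*h^3 + 35*h^2 + 54*h - 72) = (h - 4)*(h + 3)*(h^4 + h^3 - 11*h^2 - 9*h + 18) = (h - 4)*(h + 2)*(h + 3)*(h^3 - h^2 - 9*h + 9) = (h - 4)*(h + 2)*(h + 3)^2*(h^2 - 4*h + 3) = (h - 4)*(h - 3)*(h + 2)*(h + 3)^2*(h - 1)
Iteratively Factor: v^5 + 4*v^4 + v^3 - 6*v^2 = (v)*(v^4 + 4*v^3 + v^2 - 6*v) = v^2*(v^3 + 4*v^2 + v - 6) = v^2*(v + 2)*(v^2 + 2*v - 3) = v^2*(v + 2)*(v + 3)*(v - 1)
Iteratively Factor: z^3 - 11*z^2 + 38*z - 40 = (z - 4)*(z^2 - 7*z + 10) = (z - 4)*(z - 2)*(z - 5)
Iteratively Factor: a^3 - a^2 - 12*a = (a + 3)*(a^2 - 4*a) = a*(a + 3)*(a - 4)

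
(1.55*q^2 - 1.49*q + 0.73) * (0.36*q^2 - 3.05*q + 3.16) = 0.558*q^4 - 5.2639*q^3 + 9.7053*q^2 - 6.9349*q + 2.3068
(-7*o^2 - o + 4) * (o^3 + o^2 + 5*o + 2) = -7*o^5 - 8*o^4 - 32*o^3 - 15*o^2 + 18*o + 8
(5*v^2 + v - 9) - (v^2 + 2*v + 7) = 4*v^2 - v - 16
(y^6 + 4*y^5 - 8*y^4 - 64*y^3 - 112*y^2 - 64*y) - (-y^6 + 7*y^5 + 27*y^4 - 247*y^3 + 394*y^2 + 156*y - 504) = 2*y^6 - 3*y^5 - 35*y^4 + 183*y^3 - 506*y^2 - 220*y + 504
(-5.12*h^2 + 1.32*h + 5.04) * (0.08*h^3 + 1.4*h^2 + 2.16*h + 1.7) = -0.4096*h^5 - 7.0624*h^4 - 8.808*h^3 + 1.2032*h^2 + 13.1304*h + 8.568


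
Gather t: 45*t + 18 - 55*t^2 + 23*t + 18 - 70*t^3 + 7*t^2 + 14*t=-70*t^3 - 48*t^2 + 82*t + 36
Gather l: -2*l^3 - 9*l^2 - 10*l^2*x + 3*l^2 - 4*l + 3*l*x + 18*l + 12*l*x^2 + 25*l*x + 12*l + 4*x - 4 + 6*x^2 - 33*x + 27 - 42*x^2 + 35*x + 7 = -2*l^3 + l^2*(-10*x - 6) + l*(12*x^2 + 28*x + 26) - 36*x^2 + 6*x + 30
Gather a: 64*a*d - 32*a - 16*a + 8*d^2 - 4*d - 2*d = a*(64*d - 48) + 8*d^2 - 6*d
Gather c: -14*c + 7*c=-7*c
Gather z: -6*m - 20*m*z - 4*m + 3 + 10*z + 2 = -10*m + z*(10 - 20*m) + 5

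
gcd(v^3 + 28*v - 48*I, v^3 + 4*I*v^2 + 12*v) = v^2 + 4*I*v + 12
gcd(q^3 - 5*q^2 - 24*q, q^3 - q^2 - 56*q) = q^2 - 8*q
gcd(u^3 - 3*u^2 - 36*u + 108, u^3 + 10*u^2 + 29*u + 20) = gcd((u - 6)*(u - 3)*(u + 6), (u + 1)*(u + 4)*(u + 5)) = 1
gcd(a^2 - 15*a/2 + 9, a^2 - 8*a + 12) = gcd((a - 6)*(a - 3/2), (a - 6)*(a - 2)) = a - 6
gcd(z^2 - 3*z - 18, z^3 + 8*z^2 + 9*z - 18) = z + 3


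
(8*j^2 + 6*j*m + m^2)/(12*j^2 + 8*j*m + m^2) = (4*j + m)/(6*j + m)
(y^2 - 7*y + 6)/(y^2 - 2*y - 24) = (y - 1)/(y + 4)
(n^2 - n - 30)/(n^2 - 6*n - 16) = (-n^2 + n + 30)/(-n^2 + 6*n + 16)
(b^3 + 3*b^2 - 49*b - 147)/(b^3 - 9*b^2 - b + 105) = (b + 7)/(b - 5)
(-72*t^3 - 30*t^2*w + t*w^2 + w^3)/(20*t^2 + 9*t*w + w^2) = (-18*t^2 - 3*t*w + w^2)/(5*t + w)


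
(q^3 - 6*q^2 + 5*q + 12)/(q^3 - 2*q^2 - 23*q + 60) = (q + 1)/(q + 5)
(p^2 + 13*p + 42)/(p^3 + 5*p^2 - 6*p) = (p + 7)/(p*(p - 1))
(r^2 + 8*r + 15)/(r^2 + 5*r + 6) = (r + 5)/(r + 2)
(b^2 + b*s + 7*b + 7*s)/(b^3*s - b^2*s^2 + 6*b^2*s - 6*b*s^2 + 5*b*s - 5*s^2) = (b^2 + b*s + 7*b + 7*s)/(s*(b^3 - b^2*s + 6*b^2 - 6*b*s + 5*b - 5*s))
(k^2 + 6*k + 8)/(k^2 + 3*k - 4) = (k + 2)/(k - 1)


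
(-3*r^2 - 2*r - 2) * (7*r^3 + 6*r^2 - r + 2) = -21*r^5 - 32*r^4 - 23*r^3 - 16*r^2 - 2*r - 4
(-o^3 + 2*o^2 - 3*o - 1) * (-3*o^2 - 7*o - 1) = 3*o^5 + o^4 - 4*o^3 + 22*o^2 + 10*o + 1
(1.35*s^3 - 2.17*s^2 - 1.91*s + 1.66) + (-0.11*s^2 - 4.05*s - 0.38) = 1.35*s^3 - 2.28*s^2 - 5.96*s + 1.28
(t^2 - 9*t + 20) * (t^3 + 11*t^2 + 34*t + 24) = t^5 + 2*t^4 - 45*t^3 - 62*t^2 + 464*t + 480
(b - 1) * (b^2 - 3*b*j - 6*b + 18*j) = b^3 - 3*b^2*j - 7*b^2 + 21*b*j + 6*b - 18*j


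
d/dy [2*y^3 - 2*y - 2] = 6*y^2 - 2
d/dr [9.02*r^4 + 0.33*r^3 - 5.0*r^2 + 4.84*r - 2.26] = 36.08*r^3 + 0.99*r^2 - 10.0*r + 4.84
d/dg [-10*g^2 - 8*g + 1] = -20*g - 8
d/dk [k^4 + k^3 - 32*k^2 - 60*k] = 4*k^3 + 3*k^2 - 64*k - 60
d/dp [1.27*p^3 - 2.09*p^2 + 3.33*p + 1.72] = 3.81*p^2 - 4.18*p + 3.33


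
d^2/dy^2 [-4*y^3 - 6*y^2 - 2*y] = -24*y - 12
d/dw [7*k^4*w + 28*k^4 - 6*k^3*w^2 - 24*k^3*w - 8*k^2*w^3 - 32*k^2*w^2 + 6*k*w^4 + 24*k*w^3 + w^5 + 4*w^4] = 7*k^4 - 12*k^3*w - 24*k^3 - 24*k^2*w^2 - 64*k^2*w + 24*k*w^3 + 72*k*w^2 + 5*w^4 + 16*w^3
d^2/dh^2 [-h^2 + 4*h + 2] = -2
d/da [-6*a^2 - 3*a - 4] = -12*a - 3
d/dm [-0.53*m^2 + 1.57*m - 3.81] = 1.57 - 1.06*m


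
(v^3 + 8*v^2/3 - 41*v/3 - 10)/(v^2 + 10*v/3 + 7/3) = (3*v^3 + 8*v^2 - 41*v - 30)/(3*v^2 + 10*v + 7)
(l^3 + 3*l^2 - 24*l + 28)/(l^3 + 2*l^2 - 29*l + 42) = (l - 2)/(l - 3)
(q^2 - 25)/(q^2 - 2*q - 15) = (q + 5)/(q + 3)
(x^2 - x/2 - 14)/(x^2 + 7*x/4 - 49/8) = 4*(x - 4)/(4*x - 7)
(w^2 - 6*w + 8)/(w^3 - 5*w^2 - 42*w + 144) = (w^2 - 6*w + 8)/(w^3 - 5*w^2 - 42*w + 144)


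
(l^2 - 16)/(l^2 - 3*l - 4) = (l + 4)/(l + 1)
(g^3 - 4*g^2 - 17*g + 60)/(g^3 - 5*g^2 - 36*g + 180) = (g^2 + g - 12)/(g^2 - 36)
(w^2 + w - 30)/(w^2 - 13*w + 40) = (w + 6)/(w - 8)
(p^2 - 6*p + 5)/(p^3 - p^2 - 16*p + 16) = (p - 5)/(p^2 - 16)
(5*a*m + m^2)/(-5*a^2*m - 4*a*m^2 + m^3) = (-5*a - m)/(5*a^2 + 4*a*m - m^2)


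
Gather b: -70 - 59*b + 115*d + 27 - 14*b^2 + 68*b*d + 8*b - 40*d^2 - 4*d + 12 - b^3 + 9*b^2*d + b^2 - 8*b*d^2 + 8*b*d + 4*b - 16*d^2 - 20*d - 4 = -b^3 + b^2*(9*d - 13) + b*(-8*d^2 + 76*d - 47) - 56*d^2 + 91*d - 35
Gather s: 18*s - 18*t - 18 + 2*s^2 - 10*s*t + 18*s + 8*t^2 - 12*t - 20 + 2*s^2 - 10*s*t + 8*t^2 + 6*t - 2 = 4*s^2 + s*(36 - 20*t) + 16*t^2 - 24*t - 40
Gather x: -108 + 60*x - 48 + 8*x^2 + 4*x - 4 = 8*x^2 + 64*x - 160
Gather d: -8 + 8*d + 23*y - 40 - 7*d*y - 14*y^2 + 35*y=d*(8 - 7*y) - 14*y^2 + 58*y - 48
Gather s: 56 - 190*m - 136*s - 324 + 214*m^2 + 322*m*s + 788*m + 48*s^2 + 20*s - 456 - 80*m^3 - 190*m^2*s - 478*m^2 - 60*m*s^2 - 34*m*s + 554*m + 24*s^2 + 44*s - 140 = -80*m^3 - 264*m^2 + 1152*m + s^2*(72 - 60*m) + s*(-190*m^2 + 288*m - 72) - 864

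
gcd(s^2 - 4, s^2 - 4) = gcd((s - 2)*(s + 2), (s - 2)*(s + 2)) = s^2 - 4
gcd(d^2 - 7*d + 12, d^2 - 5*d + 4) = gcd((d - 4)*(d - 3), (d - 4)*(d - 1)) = d - 4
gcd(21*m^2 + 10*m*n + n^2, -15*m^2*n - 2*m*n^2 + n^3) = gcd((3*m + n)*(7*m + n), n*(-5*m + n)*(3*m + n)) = 3*m + n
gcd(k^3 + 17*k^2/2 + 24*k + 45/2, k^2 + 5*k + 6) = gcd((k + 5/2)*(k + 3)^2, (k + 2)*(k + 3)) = k + 3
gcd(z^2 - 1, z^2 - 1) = z^2 - 1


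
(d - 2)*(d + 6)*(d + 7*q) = d^3 + 7*d^2*q + 4*d^2 + 28*d*q - 12*d - 84*q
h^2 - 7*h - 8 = (h - 8)*(h + 1)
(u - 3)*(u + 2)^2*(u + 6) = u^4 + 7*u^3 - 2*u^2 - 60*u - 72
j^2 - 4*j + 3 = (j - 3)*(j - 1)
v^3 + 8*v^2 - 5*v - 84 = (v - 3)*(v + 4)*(v + 7)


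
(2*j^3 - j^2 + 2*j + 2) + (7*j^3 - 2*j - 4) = 9*j^3 - j^2 - 2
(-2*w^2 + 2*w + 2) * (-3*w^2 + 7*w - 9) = 6*w^4 - 20*w^3 + 26*w^2 - 4*w - 18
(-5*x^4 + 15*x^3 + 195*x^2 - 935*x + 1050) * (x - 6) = -5*x^5 + 45*x^4 + 105*x^3 - 2105*x^2 + 6660*x - 6300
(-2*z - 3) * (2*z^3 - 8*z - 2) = -4*z^4 - 6*z^3 + 16*z^2 + 28*z + 6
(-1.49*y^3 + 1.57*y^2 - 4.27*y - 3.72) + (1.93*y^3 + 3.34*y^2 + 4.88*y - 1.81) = 0.44*y^3 + 4.91*y^2 + 0.61*y - 5.53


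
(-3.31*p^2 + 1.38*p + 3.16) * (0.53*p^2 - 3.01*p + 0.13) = -1.7543*p^4 + 10.6945*p^3 - 2.9093*p^2 - 9.3322*p + 0.4108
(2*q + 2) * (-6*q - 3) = -12*q^2 - 18*q - 6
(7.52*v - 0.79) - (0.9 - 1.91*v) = 9.43*v - 1.69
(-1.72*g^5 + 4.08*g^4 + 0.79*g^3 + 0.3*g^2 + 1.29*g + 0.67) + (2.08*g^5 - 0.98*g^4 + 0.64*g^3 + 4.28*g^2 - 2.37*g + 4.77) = 0.36*g^5 + 3.1*g^4 + 1.43*g^3 + 4.58*g^2 - 1.08*g + 5.44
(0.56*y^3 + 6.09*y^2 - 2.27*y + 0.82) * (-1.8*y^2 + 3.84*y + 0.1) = -1.008*y^5 - 8.8116*y^4 + 27.5276*y^3 - 9.5838*y^2 + 2.9218*y + 0.082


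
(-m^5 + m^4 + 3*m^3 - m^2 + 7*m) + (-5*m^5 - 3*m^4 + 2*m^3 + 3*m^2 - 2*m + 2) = -6*m^5 - 2*m^4 + 5*m^3 + 2*m^2 + 5*m + 2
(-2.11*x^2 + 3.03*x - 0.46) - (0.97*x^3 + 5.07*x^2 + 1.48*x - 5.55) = -0.97*x^3 - 7.18*x^2 + 1.55*x + 5.09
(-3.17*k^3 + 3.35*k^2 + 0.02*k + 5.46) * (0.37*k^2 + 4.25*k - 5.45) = -1.1729*k^5 - 12.233*k^4 + 31.5214*k^3 - 16.1523*k^2 + 23.096*k - 29.757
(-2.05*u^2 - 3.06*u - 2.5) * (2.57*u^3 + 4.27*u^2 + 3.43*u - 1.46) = -5.2685*u^5 - 16.6177*u^4 - 26.5227*u^3 - 18.1778*u^2 - 4.1074*u + 3.65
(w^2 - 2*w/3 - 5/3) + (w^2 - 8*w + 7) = 2*w^2 - 26*w/3 + 16/3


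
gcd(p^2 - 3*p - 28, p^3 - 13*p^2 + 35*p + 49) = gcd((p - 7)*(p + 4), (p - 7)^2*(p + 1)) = p - 7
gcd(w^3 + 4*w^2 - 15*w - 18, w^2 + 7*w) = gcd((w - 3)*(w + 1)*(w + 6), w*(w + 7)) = 1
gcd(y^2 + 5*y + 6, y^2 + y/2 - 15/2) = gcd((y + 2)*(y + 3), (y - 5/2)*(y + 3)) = y + 3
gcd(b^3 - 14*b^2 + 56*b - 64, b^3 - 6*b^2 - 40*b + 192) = b^2 - 12*b + 32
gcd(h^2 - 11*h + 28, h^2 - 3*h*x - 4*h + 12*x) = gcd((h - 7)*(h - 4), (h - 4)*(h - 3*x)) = h - 4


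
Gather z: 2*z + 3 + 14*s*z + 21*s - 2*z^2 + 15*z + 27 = 21*s - 2*z^2 + z*(14*s + 17) + 30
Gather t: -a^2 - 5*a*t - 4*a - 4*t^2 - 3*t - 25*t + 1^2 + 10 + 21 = -a^2 - 4*a - 4*t^2 + t*(-5*a - 28) + 32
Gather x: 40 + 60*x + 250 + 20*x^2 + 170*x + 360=20*x^2 + 230*x + 650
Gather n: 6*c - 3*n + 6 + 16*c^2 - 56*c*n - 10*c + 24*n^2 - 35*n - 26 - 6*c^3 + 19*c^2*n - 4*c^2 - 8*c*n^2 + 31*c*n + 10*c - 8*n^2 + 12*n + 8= -6*c^3 + 12*c^2 + 6*c + n^2*(16 - 8*c) + n*(19*c^2 - 25*c - 26) - 12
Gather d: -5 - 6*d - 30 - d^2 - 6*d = -d^2 - 12*d - 35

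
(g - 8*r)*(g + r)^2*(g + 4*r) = g^4 - 2*g^3*r - 39*g^2*r^2 - 68*g*r^3 - 32*r^4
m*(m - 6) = m^2 - 6*m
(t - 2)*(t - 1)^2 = t^3 - 4*t^2 + 5*t - 2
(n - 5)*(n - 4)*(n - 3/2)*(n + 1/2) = n^4 - 10*n^3 + 113*n^2/4 - 53*n/4 - 15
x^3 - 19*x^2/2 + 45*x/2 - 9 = (x - 6)*(x - 3)*(x - 1/2)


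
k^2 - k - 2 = (k - 2)*(k + 1)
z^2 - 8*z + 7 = (z - 7)*(z - 1)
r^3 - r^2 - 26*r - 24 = (r - 6)*(r + 1)*(r + 4)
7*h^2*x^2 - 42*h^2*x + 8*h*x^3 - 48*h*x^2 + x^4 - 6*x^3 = x*(h + x)*(7*h + x)*(x - 6)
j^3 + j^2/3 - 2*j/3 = j*(j - 2/3)*(j + 1)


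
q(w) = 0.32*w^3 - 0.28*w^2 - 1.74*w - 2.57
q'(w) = 0.96*w^2 - 0.56*w - 1.74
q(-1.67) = -1.94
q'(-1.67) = 1.87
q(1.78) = -4.75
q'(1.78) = 0.30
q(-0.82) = -1.51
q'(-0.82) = -0.64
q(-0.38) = -1.97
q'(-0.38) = -1.39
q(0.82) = -4.01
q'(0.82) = -1.55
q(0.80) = -3.98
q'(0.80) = -1.57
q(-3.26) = -10.96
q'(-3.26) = 10.29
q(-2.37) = -4.28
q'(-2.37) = 4.98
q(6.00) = 46.03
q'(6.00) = 29.46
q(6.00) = 46.03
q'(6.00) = 29.46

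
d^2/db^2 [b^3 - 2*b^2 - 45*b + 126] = 6*b - 4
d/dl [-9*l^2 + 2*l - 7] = 2 - 18*l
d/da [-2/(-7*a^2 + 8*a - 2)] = 4*(4 - 7*a)/(7*a^2 - 8*a + 2)^2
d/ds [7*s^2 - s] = 14*s - 1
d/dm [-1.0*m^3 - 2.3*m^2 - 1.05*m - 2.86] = -3.0*m^2 - 4.6*m - 1.05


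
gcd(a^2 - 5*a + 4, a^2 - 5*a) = 1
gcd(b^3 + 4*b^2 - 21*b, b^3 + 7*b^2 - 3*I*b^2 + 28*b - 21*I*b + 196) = b + 7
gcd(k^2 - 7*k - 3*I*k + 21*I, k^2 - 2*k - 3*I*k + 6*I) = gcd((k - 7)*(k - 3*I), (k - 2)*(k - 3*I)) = k - 3*I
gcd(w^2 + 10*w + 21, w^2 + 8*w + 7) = w + 7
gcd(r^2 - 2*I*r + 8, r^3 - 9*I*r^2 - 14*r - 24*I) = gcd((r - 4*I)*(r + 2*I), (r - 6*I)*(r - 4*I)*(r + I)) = r - 4*I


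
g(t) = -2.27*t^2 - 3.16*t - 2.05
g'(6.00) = -30.40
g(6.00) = -102.73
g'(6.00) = -30.40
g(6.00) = -102.73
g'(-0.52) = -0.80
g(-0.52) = -1.02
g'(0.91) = -7.29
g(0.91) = -6.81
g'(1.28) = -8.97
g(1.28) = -9.81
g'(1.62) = -10.51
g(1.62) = -13.13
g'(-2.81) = 9.60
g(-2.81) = -11.09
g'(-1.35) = 2.97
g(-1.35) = -1.92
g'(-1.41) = 3.24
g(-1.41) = -2.11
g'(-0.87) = 0.79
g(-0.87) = -1.02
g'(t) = -4.54*t - 3.16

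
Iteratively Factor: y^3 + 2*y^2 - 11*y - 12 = (y + 1)*(y^2 + y - 12) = (y + 1)*(y + 4)*(y - 3)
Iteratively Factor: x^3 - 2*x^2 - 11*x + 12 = (x + 3)*(x^2 - 5*x + 4) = (x - 4)*(x + 3)*(x - 1)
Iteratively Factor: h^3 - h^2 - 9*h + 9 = (h - 1)*(h^2 - 9) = (h - 3)*(h - 1)*(h + 3)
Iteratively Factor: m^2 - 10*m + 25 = (m - 5)*(m - 5)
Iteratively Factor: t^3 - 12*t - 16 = (t + 2)*(t^2 - 2*t - 8) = (t + 2)^2*(t - 4)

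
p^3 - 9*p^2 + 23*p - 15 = (p - 5)*(p - 3)*(p - 1)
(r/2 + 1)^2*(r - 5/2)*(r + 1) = r^4/4 + 5*r^3/8 - 9*r^2/8 - 4*r - 5/2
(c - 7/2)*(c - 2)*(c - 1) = c^3 - 13*c^2/2 + 25*c/2 - 7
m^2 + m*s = m*(m + s)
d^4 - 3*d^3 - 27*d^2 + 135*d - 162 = (d - 3)^3*(d + 6)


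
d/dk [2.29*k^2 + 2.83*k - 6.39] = 4.58*k + 2.83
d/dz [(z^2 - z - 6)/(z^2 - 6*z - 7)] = (-5*z^2 - 2*z - 29)/(z^4 - 12*z^3 + 22*z^2 + 84*z + 49)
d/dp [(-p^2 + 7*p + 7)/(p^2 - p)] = (-6*p^2 - 14*p + 7)/(p^2*(p^2 - 2*p + 1))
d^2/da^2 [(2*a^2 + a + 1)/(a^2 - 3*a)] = 2*(7*a^3 + 3*a^2 - 9*a + 9)/(a^3*(a^3 - 9*a^2 + 27*a - 27))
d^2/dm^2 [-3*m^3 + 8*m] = -18*m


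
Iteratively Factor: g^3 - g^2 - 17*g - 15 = (g - 5)*(g^2 + 4*g + 3) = (g - 5)*(g + 3)*(g + 1)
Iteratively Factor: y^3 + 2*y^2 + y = (y)*(y^2 + 2*y + 1) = y*(y + 1)*(y + 1)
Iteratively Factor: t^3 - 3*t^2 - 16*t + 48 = (t - 4)*(t^2 + t - 12) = (t - 4)*(t + 4)*(t - 3)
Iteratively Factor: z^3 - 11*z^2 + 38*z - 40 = (z - 5)*(z^2 - 6*z + 8) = (z - 5)*(z - 4)*(z - 2)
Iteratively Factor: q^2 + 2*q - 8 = (q + 4)*(q - 2)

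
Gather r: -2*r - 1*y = -2*r - y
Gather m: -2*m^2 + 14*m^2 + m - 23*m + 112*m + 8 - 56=12*m^2 + 90*m - 48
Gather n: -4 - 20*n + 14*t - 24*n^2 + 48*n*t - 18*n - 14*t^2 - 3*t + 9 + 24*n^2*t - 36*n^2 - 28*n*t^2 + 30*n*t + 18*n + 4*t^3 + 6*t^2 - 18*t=n^2*(24*t - 60) + n*(-28*t^2 + 78*t - 20) + 4*t^3 - 8*t^2 - 7*t + 5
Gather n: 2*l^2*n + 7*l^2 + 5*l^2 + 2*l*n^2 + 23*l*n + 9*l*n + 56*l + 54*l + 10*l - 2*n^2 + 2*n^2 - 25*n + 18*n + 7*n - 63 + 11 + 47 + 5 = 12*l^2 + 2*l*n^2 + 120*l + n*(2*l^2 + 32*l)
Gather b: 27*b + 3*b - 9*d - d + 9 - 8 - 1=30*b - 10*d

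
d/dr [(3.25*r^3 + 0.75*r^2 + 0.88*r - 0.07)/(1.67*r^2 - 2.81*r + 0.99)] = (5.4275*r^4 - 18.265*r^3 + 6.0754*r^2 + 1.7188*r + 0.6745)/(2.7889*r^4 - 9.3854*r^3 + 11.2027*r^2 - 5.5638*r + 0.9801)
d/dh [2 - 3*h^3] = -9*h^2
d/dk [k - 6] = 1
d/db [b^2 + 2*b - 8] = 2*b + 2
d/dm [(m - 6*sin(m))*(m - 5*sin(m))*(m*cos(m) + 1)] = -(m - 6*sin(m))*(m - 5*sin(m))*(m*sin(m) - cos(m)) - (m - 6*sin(m))*(m*cos(m) + 1)*(5*cos(m) - 1) - (m - 5*sin(m))*(m*cos(m) + 1)*(6*cos(m) - 1)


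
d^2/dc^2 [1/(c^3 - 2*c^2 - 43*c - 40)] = 2*((2 - 3*c)*(-c^3 + 2*c^2 + 43*c + 40) - (-3*c^2 + 4*c + 43)^2)/(-c^3 + 2*c^2 + 43*c + 40)^3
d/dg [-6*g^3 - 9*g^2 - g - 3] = -18*g^2 - 18*g - 1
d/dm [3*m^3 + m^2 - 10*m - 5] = 9*m^2 + 2*m - 10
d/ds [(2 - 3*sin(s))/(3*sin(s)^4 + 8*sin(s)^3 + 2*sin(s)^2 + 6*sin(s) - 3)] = (27*sin(s)^4 + 24*sin(s)^3 - 42*sin(s)^2 - 8*sin(s) - 3)*cos(s)/(3*sin(s)^4 + 8*sin(s)^3 + 2*sin(s)^2 + 6*sin(s) - 3)^2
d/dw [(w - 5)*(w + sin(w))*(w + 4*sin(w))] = (w - 5)*(w + sin(w))*(4*cos(w) + 1) + (w - 5)*(w + 4*sin(w))*(cos(w) + 1) + (w + sin(w))*(w + 4*sin(w))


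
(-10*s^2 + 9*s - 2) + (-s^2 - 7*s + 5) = -11*s^2 + 2*s + 3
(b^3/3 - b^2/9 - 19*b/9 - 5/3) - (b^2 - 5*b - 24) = b^3/3 - 10*b^2/9 + 26*b/9 + 67/3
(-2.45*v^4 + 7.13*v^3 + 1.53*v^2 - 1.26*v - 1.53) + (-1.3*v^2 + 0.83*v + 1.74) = -2.45*v^4 + 7.13*v^3 + 0.23*v^2 - 0.43*v + 0.21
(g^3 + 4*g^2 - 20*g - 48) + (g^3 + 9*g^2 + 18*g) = 2*g^3 + 13*g^2 - 2*g - 48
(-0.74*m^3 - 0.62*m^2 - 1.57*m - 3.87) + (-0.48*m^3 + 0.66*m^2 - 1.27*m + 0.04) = -1.22*m^3 + 0.04*m^2 - 2.84*m - 3.83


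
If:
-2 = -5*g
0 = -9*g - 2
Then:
No Solution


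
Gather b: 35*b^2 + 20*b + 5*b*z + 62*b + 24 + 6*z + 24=35*b^2 + b*(5*z + 82) + 6*z + 48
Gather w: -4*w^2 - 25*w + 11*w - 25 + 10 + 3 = -4*w^2 - 14*w - 12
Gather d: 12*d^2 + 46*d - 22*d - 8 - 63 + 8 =12*d^2 + 24*d - 63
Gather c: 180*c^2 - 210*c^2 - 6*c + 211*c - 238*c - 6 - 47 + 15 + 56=-30*c^2 - 33*c + 18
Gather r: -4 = -4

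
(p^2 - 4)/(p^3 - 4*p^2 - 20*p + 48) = (p + 2)/(p^2 - 2*p - 24)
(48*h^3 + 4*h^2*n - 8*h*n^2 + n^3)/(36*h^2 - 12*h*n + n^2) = (8*h^2 + 2*h*n - n^2)/(6*h - n)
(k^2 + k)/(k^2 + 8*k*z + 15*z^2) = k*(k + 1)/(k^2 + 8*k*z + 15*z^2)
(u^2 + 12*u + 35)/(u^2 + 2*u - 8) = (u^2 + 12*u + 35)/(u^2 + 2*u - 8)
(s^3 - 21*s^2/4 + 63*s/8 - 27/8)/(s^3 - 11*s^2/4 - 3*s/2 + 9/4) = (s - 3/2)/(s + 1)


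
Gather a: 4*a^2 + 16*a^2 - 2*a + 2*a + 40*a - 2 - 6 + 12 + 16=20*a^2 + 40*a + 20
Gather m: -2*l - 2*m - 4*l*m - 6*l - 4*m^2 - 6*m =-8*l - 4*m^2 + m*(-4*l - 8)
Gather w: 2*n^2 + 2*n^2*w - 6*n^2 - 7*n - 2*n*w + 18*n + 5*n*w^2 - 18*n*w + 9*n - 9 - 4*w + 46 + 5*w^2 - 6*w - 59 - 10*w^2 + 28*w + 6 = -4*n^2 + 20*n + w^2*(5*n - 5) + w*(2*n^2 - 20*n + 18) - 16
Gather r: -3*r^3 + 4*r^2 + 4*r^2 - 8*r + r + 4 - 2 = -3*r^3 + 8*r^2 - 7*r + 2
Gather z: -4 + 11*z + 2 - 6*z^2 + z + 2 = -6*z^2 + 12*z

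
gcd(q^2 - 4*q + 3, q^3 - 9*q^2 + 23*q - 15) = q^2 - 4*q + 3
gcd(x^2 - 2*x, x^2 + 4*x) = x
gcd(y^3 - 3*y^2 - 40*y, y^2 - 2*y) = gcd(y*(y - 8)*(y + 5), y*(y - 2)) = y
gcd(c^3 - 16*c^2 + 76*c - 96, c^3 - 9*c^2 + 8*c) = c - 8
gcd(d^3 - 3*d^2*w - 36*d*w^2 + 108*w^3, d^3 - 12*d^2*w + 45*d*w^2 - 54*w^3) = d^2 - 9*d*w + 18*w^2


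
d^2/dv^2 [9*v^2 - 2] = 18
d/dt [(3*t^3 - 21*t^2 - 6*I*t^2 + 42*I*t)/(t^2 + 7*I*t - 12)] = (3*t^4 + 42*I*t^3 + t^2*(-66 - 189*I) + t*(504 + 144*I) - 504*I)/(t^4 + 14*I*t^3 - 73*t^2 - 168*I*t + 144)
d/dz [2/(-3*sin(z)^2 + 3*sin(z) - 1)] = 6*(2*sin(z) - 1)*cos(z)/(3*sin(z)^2 - 3*sin(z) + 1)^2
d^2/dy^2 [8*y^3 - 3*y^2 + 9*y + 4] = 48*y - 6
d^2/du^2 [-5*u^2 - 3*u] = -10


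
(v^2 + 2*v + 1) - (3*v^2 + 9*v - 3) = -2*v^2 - 7*v + 4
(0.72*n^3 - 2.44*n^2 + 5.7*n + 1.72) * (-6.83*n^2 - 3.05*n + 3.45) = -4.9176*n^5 + 14.4692*n^4 - 29.005*n^3 - 37.5506*n^2 + 14.419*n + 5.934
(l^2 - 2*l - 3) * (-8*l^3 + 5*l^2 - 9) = -8*l^5 + 21*l^4 + 14*l^3 - 24*l^2 + 18*l + 27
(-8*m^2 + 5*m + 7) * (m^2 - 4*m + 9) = -8*m^4 + 37*m^3 - 85*m^2 + 17*m + 63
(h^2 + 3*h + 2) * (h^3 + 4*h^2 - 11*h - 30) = h^5 + 7*h^4 + 3*h^3 - 55*h^2 - 112*h - 60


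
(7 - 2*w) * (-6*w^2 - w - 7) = 12*w^3 - 40*w^2 + 7*w - 49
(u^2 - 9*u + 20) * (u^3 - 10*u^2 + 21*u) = u^5 - 19*u^4 + 131*u^3 - 389*u^2 + 420*u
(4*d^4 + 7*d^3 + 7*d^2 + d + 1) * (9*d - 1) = 36*d^5 + 59*d^4 + 56*d^3 + 2*d^2 + 8*d - 1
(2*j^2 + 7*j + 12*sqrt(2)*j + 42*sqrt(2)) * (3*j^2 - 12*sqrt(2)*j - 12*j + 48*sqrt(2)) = 6*j^4 - 3*j^3 + 12*sqrt(2)*j^3 - 372*j^2 - 6*sqrt(2)*j^2 - 168*sqrt(2)*j + 144*j + 4032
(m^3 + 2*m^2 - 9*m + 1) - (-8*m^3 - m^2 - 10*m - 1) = 9*m^3 + 3*m^2 + m + 2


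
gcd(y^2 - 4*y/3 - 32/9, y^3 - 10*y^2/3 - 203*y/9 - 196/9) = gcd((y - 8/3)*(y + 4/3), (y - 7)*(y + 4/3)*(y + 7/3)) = y + 4/3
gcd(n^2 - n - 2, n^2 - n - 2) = n^2 - n - 2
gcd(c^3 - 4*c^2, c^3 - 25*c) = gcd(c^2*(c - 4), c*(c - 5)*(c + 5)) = c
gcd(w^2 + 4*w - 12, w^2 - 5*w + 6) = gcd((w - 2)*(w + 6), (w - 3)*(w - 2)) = w - 2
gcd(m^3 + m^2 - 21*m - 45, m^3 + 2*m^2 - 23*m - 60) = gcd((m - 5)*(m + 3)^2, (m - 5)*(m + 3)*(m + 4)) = m^2 - 2*m - 15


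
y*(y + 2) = y^2 + 2*y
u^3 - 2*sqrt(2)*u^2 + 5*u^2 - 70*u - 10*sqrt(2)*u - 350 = (u + 5)*(u - 7*sqrt(2))*(u + 5*sqrt(2))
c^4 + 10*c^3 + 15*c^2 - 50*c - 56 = (c - 2)*(c + 1)*(c + 4)*(c + 7)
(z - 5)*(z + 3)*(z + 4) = z^3 + 2*z^2 - 23*z - 60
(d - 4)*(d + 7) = d^2 + 3*d - 28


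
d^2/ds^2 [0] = 0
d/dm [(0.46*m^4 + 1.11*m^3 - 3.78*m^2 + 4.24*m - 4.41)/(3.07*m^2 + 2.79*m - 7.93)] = (2.8244*m^5 + 7.2579*m^4 - 8.3974*m^3 - 49.9699*m^2 + 87.0282*m - 21.3193)/(9.4249*m^4 + 17.1306*m^3 - 40.9061*m^2 - 44.2494*m + 62.8849)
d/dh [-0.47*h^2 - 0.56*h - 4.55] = -0.94*h - 0.56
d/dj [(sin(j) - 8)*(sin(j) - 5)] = (2*sin(j) - 13)*cos(j)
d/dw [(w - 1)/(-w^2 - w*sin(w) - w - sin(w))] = (w^2*cos(w) + w^2 - 2*w - 2*sin(w) - cos(w) - 1)/((w + 1)^2*(w + sin(w))^2)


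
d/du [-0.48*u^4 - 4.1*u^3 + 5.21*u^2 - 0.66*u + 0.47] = -1.92*u^3 - 12.3*u^2 + 10.42*u - 0.66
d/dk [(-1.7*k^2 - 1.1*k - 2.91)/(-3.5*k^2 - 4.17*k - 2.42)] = (3.239*k^2 - 12.142*k - 9.4727)/(12.25*k^4 + 29.19*k^3 + 34.3289*k^2 + 20.1828*k + 5.8564)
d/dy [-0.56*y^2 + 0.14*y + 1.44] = 0.14 - 1.12*y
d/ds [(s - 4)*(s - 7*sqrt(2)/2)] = 2*s - 7*sqrt(2)/2 - 4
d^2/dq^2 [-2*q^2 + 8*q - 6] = -4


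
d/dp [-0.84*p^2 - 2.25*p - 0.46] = -1.68*p - 2.25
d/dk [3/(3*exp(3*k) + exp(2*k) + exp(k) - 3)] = (-27*exp(2*k) - 6*exp(k) - 3)*exp(k)/(3*exp(3*k) + exp(2*k) + exp(k) - 3)^2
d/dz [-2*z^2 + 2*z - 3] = 2 - 4*z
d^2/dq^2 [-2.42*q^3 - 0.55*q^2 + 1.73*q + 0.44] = -14.52*q - 1.1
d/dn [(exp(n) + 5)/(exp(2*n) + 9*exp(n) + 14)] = (-(exp(n) + 5)*(2*exp(n) + 9) + exp(2*n) + 9*exp(n) + 14)*exp(n)/(exp(2*n) + 9*exp(n) + 14)^2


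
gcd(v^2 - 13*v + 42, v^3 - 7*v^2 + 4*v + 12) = v - 6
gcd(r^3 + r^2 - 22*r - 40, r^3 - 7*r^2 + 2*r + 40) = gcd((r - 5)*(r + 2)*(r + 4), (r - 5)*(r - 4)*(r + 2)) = r^2 - 3*r - 10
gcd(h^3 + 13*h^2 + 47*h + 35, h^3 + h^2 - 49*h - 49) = h^2 + 8*h + 7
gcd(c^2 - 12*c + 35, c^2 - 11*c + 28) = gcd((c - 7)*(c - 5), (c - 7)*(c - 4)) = c - 7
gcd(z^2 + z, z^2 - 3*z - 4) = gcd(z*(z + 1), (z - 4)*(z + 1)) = z + 1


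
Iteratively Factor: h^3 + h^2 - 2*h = (h)*(h^2 + h - 2) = h*(h + 2)*(h - 1)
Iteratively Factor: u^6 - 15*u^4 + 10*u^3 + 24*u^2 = (u - 3)*(u^5 + 3*u^4 - 6*u^3 - 8*u^2) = (u - 3)*(u + 4)*(u^4 - u^3 - 2*u^2) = (u - 3)*(u - 2)*(u + 4)*(u^3 + u^2) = u*(u - 3)*(u - 2)*(u + 4)*(u^2 + u) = u^2*(u - 3)*(u - 2)*(u + 4)*(u + 1)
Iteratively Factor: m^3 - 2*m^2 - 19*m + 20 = (m - 1)*(m^2 - m - 20) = (m - 1)*(m + 4)*(m - 5)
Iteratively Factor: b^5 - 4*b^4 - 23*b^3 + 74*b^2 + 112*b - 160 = (b - 4)*(b^4 - 23*b^2 - 18*b + 40) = (b - 4)*(b - 1)*(b^3 + b^2 - 22*b - 40) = (b - 5)*(b - 4)*(b - 1)*(b^2 + 6*b + 8) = (b - 5)*(b - 4)*(b - 1)*(b + 4)*(b + 2)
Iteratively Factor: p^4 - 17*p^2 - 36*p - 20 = (p + 2)*(p^3 - 2*p^2 - 13*p - 10) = (p + 1)*(p + 2)*(p^2 - 3*p - 10) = (p - 5)*(p + 1)*(p + 2)*(p + 2)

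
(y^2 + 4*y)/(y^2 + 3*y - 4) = y/(y - 1)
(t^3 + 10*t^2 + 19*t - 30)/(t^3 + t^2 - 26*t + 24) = (t + 5)/(t - 4)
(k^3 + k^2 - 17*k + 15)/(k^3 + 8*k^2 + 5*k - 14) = (k^2 + 2*k - 15)/(k^2 + 9*k + 14)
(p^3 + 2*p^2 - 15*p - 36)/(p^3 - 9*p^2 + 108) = (p^2 - p - 12)/(p^2 - 12*p + 36)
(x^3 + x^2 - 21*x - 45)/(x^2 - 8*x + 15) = (x^2 + 6*x + 9)/(x - 3)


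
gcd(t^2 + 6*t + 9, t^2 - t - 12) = t + 3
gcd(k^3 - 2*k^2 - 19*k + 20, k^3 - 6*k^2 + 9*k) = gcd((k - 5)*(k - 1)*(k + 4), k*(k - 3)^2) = 1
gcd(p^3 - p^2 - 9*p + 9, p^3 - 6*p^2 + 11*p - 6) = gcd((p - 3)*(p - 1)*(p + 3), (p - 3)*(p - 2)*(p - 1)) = p^2 - 4*p + 3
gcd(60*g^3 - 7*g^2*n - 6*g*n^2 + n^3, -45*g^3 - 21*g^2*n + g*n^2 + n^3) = 15*g^2 + 2*g*n - n^2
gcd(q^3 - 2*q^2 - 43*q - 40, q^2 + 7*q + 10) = q + 5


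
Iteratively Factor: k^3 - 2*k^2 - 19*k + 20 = (k - 5)*(k^2 + 3*k - 4) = (k - 5)*(k + 4)*(k - 1)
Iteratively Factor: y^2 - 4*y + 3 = (y - 1)*(y - 3)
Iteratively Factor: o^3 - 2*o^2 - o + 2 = (o - 2)*(o^2 - 1) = (o - 2)*(o + 1)*(o - 1)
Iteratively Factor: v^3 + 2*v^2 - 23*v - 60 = (v - 5)*(v^2 + 7*v + 12) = (v - 5)*(v + 3)*(v + 4)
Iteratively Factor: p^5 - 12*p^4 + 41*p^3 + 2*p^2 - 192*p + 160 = (p - 4)*(p^4 - 8*p^3 + 9*p^2 + 38*p - 40) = (p - 4)*(p + 2)*(p^3 - 10*p^2 + 29*p - 20) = (p - 4)*(p - 1)*(p + 2)*(p^2 - 9*p + 20) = (p - 4)^2*(p - 1)*(p + 2)*(p - 5)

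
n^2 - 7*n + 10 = (n - 5)*(n - 2)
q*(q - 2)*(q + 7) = q^3 + 5*q^2 - 14*q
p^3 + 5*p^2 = p^2*(p + 5)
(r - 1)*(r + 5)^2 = r^3 + 9*r^2 + 15*r - 25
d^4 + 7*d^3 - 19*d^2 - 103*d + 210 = (d - 3)*(d - 2)*(d + 5)*(d + 7)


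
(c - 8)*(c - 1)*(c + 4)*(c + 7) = c^4 + 2*c^3 - 63*c^2 - 164*c + 224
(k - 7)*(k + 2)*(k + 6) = k^3 + k^2 - 44*k - 84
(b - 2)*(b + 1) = b^2 - b - 2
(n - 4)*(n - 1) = n^2 - 5*n + 4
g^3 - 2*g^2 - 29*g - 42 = (g - 7)*(g + 2)*(g + 3)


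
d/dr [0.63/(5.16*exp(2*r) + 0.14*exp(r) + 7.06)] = (-6.5016*exp(r) - 0.0882)*exp(r)/(5.16*exp(2*r) + 0.14*exp(r) + 7.06)^2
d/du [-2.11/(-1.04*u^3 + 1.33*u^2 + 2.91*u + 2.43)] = (-6.5832*u^2 + 5.6126*u + 6.1401)/(-1.04*u^3 + 1.33*u^2 + 2.91*u + 2.43)^2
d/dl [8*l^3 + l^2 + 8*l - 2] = 24*l^2 + 2*l + 8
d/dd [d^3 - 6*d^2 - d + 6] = 3*d^2 - 12*d - 1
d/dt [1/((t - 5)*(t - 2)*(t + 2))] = (-(t - 5)*(t - 2) - (t - 5)*(t + 2) - (t - 2)*(t + 2))/((t - 5)^2*(t - 2)^2*(t + 2)^2)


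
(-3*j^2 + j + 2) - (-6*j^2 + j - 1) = 3*j^2 + 3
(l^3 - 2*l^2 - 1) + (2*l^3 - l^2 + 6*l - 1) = 3*l^3 - 3*l^2 + 6*l - 2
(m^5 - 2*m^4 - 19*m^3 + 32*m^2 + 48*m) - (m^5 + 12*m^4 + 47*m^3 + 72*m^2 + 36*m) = -14*m^4 - 66*m^3 - 40*m^2 + 12*m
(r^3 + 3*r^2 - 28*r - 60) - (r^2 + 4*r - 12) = r^3 + 2*r^2 - 32*r - 48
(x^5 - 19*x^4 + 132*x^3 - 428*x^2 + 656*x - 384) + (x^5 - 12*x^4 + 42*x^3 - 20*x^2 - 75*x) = 2*x^5 - 31*x^4 + 174*x^3 - 448*x^2 + 581*x - 384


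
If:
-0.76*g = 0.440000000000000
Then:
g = -0.58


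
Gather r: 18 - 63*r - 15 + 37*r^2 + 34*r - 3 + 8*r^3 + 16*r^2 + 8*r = 8*r^3 + 53*r^2 - 21*r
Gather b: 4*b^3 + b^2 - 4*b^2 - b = 4*b^3 - 3*b^2 - b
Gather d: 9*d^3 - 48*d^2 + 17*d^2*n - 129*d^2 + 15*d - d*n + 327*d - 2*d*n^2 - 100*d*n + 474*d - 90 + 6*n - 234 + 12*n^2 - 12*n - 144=9*d^3 + d^2*(17*n - 177) + d*(-2*n^2 - 101*n + 816) + 12*n^2 - 6*n - 468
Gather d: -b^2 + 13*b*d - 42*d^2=-b^2 + 13*b*d - 42*d^2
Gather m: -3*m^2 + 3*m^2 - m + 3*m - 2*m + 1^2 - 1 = 0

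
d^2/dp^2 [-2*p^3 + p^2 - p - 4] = 2 - 12*p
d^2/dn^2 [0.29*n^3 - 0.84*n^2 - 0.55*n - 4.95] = 1.74*n - 1.68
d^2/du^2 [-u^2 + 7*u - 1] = -2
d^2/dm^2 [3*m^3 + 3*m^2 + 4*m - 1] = 18*m + 6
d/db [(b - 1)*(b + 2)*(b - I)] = 3*b^2 + 2*b*(1 - I) - 2 - I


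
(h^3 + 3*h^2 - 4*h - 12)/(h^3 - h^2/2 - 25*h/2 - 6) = 2*(h^2 - 4)/(2*h^2 - 7*h - 4)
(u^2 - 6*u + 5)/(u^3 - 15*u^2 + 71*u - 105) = (u - 1)/(u^2 - 10*u + 21)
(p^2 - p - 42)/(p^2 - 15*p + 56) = (p + 6)/(p - 8)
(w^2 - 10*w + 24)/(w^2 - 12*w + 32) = (w - 6)/(w - 8)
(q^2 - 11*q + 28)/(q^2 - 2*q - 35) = (q - 4)/(q + 5)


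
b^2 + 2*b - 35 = (b - 5)*(b + 7)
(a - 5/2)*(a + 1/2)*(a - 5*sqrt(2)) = a^3 - 5*sqrt(2)*a^2 - 2*a^2 - 5*a/4 + 10*sqrt(2)*a + 25*sqrt(2)/4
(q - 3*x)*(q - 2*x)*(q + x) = q^3 - 4*q^2*x + q*x^2 + 6*x^3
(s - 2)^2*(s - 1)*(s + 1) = s^4 - 4*s^3 + 3*s^2 + 4*s - 4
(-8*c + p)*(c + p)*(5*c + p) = -40*c^3 - 43*c^2*p - 2*c*p^2 + p^3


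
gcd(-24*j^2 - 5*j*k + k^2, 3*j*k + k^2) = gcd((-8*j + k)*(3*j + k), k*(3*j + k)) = 3*j + k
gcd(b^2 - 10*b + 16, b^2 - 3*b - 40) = b - 8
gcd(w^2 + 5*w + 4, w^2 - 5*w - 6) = w + 1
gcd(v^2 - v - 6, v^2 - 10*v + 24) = 1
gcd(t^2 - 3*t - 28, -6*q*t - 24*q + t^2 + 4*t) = t + 4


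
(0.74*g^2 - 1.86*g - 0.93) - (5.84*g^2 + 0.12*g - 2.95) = -5.1*g^2 - 1.98*g + 2.02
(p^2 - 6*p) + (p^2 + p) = 2*p^2 - 5*p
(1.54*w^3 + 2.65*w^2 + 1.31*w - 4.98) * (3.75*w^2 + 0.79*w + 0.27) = 5.775*w^5 + 11.1541*w^4 + 7.4218*w^3 - 16.9246*w^2 - 3.5805*w - 1.3446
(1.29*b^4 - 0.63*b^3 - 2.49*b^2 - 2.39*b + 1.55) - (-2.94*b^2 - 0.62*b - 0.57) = 1.29*b^4 - 0.63*b^3 + 0.45*b^2 - 1.77*b + 2.12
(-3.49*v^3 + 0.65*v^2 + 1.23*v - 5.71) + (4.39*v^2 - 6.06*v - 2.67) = -3.49*v^3 + 5.04*v^2 - 4.83*v - 8.38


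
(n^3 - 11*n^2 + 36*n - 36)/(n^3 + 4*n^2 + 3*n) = (n^3 - 11*n^2 + 36*n - 36)/(n*(n^2 + 4*n + 3))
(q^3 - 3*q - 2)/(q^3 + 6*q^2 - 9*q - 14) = (q + 1)/(q + 7)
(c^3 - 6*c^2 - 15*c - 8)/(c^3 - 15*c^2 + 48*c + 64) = (c + 1)/(c - 8)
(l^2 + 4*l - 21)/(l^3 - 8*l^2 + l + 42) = (l + 7)/(l^2 - 5*l - 14)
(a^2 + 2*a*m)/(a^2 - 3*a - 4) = a*(a + 2*m)/(a^2 - 3*a - 4)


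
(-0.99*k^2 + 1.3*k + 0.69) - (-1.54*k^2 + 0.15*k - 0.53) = 0.55*k^2 + 1.15*k + 1.22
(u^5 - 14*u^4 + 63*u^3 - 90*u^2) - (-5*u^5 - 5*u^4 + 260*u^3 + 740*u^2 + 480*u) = 6*u^5 - 9*u^4 - 197*u^3 - 830*u^2 - 480*u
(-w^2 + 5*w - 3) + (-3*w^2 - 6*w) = -4*w^2 - w - 3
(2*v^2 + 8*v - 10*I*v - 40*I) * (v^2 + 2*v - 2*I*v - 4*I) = 2*v^4 + 12*v^3 - 14*I*v^3 - 4*v^2 - 84*I*v^2 - 120*v - 112*I*v - 160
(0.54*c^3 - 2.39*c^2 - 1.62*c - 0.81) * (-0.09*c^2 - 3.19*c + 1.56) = -0.0486*c^5 - 1.5075*c^4 + 8.6123*c^3 + 1.5123*c^2 + 0.0567000000000002*c - 1.2636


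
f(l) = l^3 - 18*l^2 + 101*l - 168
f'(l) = 3*l^2 - 36*l + 101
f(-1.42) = -350.58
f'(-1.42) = 158.17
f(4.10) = 12.44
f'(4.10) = 3.83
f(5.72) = 7.94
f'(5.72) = -6.76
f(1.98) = -30.82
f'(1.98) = 41.48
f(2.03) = -28.78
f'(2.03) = 40.28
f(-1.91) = -433.54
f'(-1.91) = 180.70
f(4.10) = 12.44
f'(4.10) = 3.83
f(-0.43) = -214.84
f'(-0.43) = 117.03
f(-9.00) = -3264.00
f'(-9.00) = 668.00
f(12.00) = 180.00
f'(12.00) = 101.00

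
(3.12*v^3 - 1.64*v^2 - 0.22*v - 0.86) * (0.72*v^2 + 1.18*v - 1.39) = 2.2464*v^5 + 2.5008*v^4 - 6.4304*v^3 + 1.4008*v^2 - 0.709*v + 1.1954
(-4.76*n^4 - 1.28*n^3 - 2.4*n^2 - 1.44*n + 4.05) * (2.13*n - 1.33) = -10.1388*n^5 + 3.6044*n^4 - 3.4096*n^3 + 0.1248*n^2 + 10.5417*n - 5.3865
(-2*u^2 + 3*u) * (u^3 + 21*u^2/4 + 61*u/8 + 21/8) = -2*u^5 - 15*u^4/2 + u^3/2 + 141*u^2/8 + 63*u/8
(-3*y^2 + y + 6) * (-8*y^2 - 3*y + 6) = 24*y^4 + y^3 - 69*y^2 - 12*y + 36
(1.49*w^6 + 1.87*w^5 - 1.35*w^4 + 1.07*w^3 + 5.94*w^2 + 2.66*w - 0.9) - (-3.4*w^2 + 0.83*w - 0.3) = 1.49*w^6 + 1.87*w^5 - 1.35*w^4 + 1.07*w^3 + 9.34*w^2 + 1.83*w - 0.6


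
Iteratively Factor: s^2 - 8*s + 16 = (s - 4)*(s - 4)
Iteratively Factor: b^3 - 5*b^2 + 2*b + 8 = (b - 2)*(b^2 - 3*b - 4) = (b - 2)*(b + 1)*(b - 4)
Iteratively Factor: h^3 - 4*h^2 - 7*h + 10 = (h + 2)*(h^2 - 6*h + 5) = (h - 5)*(h + 2)*(h - 1)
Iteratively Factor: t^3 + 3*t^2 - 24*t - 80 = (t - 5)*(t^2 + 8*t + 16) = (t - 5)*(t + 4)*(t + 4)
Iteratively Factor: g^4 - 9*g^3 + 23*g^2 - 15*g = (g - 5)*(g^3 - 4*g^2 + 3*g) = (g - 5)*(g - 1)*(g^2 - 3*g) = g*(g - 5)*(g - 1)*(g - 3)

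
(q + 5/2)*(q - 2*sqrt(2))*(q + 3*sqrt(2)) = q^3 + sqrt(2)*q^2 + 5*q^2/2 - 12*q + 5*sqrt(2)*q/2 - 30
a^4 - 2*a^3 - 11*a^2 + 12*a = a*(a - 4)*(a - 1)*(a + 3)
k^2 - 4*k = k*(k - 4)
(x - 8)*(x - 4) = x^2 - 12*x + 32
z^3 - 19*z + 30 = (z - 3)*(z - 2)*(z + 5)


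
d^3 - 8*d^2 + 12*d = d*(d - 6)*(d - 2)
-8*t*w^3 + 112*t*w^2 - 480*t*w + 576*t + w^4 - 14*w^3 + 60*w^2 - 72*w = (-8*t + w)*(w - 6)^2*(w - 2)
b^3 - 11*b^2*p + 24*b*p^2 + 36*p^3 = (b - 6*p)^2*(b + p)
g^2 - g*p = g*(g - p)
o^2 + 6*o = o*(o + 6)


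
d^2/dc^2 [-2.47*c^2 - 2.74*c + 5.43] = -4.94000000000000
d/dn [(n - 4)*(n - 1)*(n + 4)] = 3*n^2 - 2*n - 16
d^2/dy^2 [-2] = 0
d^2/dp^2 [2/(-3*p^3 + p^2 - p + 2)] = 4*((9*p - 1)*(3*p^3 - p^2 + p - 2) - (9*p^2 - 2*p + 1)^2)/(3*p^3 - p^2 + p - 2)^3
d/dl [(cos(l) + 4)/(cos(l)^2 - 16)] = sin(l)/(cos(l) - 4)^2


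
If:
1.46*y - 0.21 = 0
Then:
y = 0.14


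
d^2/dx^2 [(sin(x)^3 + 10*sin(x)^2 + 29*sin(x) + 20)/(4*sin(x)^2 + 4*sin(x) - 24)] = (-sin(x)^7 - 3*sin(x)^6 - 11*sin(x)^5 - 235*sin(x)^4 - 1196*sin(x)^3 - 1670*sin(x)^2 + 216*sin(x) + 1348)/(4*(sin(x) - 2)^3*(sin(x) + 3)^3)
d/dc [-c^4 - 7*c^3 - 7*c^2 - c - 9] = -4*c^3 - 21*c^2 - 14*c - 1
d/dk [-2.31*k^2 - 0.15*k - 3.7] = -4.62*k - 0.15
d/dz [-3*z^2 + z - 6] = 1 - 6*z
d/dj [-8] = 0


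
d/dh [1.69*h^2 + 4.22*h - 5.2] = 3.38*h + 4.22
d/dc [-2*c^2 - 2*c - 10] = -4*c - 2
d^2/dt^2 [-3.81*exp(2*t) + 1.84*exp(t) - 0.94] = (1.84 - 15.24*exp(t))*exp(t)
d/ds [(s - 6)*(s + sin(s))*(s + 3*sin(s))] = (s - 6)*(s + sin(s))*(3*cos(s) + 1) + (s - 6)*(s + 3*sin(s))*(cos(s) + 1) + (s + sin(s))*(s + 3*sin(s))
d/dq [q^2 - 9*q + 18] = 2*q - 9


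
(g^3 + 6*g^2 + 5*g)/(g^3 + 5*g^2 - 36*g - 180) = g*(g + 1)/(g^2 - 36)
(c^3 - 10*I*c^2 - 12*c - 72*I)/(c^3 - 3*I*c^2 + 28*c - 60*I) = (c^2 - 4*I*c + 12)/(c^2 + 3*I*c + 10)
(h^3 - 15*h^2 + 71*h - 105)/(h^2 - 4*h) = (h^3 - 15*h^2 + 71*h - 105)/(h*(h - 4))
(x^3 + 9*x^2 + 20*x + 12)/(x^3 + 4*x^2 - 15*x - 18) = (x + 2)/(x - 3)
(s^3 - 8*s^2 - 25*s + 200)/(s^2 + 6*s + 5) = (s^2 - 13*s + 40)/(s + 1)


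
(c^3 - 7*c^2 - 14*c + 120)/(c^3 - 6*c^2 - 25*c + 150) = (c + 4)/(c + 5)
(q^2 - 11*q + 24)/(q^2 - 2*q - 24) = (-q^2 + 11*q - 24)/(-q^2 + 2*q + 24)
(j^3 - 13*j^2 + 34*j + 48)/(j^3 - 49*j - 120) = (j^2 - 5*j - 6)/(j^2 + 8*j + 15)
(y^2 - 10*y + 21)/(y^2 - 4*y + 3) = (y - 7)/(y - 1)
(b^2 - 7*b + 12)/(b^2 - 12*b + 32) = (b - 3)/(b - 8)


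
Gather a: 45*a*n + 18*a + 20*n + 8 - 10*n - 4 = a*(45*n + 18) + 10*n + 4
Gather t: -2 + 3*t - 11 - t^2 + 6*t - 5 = -t^2 + 9*t - 18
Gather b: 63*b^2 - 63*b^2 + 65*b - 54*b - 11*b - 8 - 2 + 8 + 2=0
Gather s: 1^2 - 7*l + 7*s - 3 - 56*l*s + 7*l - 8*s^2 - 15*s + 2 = -8*s^2 + s*(-56*l - 8)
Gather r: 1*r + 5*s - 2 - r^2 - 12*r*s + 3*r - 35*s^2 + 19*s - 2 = -r^2 + r*(4 - 12*s) - 35*s^2 + 24*s - 4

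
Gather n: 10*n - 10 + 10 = 10*n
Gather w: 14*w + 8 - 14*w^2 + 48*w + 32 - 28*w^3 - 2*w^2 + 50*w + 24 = -28*w^3 - 16*w^2 + 112*w + 64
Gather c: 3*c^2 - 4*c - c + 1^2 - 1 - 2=3*c^2 - 5*c - 2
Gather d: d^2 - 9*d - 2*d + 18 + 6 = d^2 - 11*d + 24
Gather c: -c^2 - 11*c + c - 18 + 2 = -c^2 - 10*c - 16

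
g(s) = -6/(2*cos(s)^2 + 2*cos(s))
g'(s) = -6*(4*sin(s)*cos(s) + 2*sin(s))/(2*cos(s)^2 + 2*cos(s))^2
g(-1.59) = 159.29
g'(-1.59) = 8131.29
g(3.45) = 66.73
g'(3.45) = -408.06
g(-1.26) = -7.51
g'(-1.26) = 28.87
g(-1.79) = 17.63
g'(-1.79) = 57.14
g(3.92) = 14.63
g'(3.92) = -21.25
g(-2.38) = 15.00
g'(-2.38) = -23.17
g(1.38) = -13.30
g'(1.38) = -79.82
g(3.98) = 13.54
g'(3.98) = -15.33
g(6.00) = -1.59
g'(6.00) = 0.69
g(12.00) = -1.93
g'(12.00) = 1.79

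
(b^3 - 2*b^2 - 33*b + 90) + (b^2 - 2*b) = b^3 - b^2 - 35*b + 90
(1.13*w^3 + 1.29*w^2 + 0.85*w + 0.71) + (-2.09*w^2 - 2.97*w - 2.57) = 1.13*w^3 - 0.8*w^2 - 2.12*w - 1.86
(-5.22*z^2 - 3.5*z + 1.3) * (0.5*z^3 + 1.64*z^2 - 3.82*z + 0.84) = -2.61*z^5 - 10.3108*z^4 + 14.8504*z^3 + 11.1172*z^2 - 7.906*z + 1.092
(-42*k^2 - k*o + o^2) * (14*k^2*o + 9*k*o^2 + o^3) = -588*k^4*o - 392*k^3*o^2 - 37*k^2*o^3 + 8*k*o^4 + o^5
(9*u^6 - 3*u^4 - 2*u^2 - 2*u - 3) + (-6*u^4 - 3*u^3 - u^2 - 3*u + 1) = 9*u^6 - 9*u^4 - 3*u^3 - 3*u^2 - 5*u - 2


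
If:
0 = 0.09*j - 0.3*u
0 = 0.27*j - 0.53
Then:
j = 1.96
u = 0.59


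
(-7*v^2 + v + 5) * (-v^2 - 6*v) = 7*v^4 + 41*v^3 - 11*v^2 - 30*v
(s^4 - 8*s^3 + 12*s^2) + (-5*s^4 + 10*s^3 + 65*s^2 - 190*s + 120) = -4*s^4 + 2*s^3 + 77*s^2 - 190*s + 120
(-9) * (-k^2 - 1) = 9*k^2 + 9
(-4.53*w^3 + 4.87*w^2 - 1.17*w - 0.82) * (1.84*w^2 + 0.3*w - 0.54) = -8.3352*w^5 + 7.6018*w^4 + 1.7544*w^3 - 4.4896*w^2 + 0.3858*w + 0.4428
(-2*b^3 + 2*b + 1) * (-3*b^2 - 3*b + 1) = 6*b^5 + 6*b^4 - 8*b^3 - 9*b^2 - b + 1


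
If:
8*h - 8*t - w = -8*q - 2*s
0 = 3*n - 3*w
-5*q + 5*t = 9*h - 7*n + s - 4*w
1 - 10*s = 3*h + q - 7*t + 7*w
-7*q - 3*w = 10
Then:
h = 4647*w/1792 - 53/896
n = w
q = -3*w/7 - 10/7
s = -w/112 - 53/56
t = 3651*w/1792 - 1545/896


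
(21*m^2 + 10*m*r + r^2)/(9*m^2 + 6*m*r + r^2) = (7*m + r)/(3*m + r)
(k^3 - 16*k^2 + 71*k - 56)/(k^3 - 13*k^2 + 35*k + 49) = (k^2 - 9*k + 8)/(k^2 - 6*k - 7)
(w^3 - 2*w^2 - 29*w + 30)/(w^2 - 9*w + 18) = (w^2 + 4*w - 5)/(w - 3)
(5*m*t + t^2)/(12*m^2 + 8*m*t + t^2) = t*(5*m + t)/(12*m^2 + 8*m*t + t^2)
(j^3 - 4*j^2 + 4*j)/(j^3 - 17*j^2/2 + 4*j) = 2*(j^2 - 4*j + 4)/(2*j^2 - 17*j + 8)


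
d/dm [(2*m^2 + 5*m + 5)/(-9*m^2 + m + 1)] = 47*m*(m + 2)/(81*m^4 - 18*m^3 - 17*m^2 + 2*m + 1)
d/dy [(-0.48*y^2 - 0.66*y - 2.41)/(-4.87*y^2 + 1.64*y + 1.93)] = (-4.0014*y^2 - 25.3262*y + 2.6786)/(23.7169*y^4 - 15.9736*y^3 - 16.1086*y^2 + 6.3304*y + 3.7249)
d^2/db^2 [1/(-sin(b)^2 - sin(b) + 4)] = (4*sin(b)^4 + 3*sin(b)^3 + 11*sin(b)^2 - 2*sin(b) - 10)/(sin(b)^2 + sin(b) - 4)^3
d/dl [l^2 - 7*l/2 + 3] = 2*l - 7/2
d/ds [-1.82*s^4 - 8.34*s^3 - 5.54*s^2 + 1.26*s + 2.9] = -7.28*s^3 - 25.02*s^2 - 11.08*s + 1.26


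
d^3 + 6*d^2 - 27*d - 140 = (d - 5)*(d + 4)*(d + 7)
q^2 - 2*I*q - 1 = (q - I)^2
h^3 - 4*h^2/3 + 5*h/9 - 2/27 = (h - 2/3)*(h - 1/3)^2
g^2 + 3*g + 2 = (g + 1)*(g + 2)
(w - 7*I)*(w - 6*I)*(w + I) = w^3 - 12*I*w^2 - 29*w - 42*I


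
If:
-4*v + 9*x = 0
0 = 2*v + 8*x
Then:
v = 0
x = 0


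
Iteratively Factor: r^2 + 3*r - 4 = (r + 4)*(r - 1)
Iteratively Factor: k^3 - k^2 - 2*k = (k)*(k^2 - k - 2) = k*(k - 2)*(k + 1)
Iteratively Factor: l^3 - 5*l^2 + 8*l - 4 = (l - 2)*(l^2 - 3*l + 2) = (l - 2)^2*(l - 1)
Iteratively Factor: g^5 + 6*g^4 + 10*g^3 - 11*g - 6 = (g - 1)*(g^4 + 7*g^3 + 17*g^2 + 17*g + 6) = (g - 1)*(g + 1)*(g^3 + 6*g^2 + 11*g + 6) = (g - 1)*(g + 1)^2*(g^2 + 5*g + 6) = (g - 1)*(g + 1)^2*(g + 3)*(g + 2)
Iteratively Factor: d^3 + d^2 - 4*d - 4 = (d + 1)*(d^2 - 4) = (d + 1)*(d + 2)*(d - 2)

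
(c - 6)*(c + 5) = c^2 - c - 30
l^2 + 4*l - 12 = (l - 2)*(l + 6)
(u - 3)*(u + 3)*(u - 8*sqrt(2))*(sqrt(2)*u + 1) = sqrt(2)*u^4 - 15*u^3 - 17*sqrt(2)*u^2 + 135*u + 72*sqrt(2)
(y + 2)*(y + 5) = y^2 + 7*y + 10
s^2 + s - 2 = (s - 1)*(s + 2)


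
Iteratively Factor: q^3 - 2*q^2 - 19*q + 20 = (q + 4)*(q^2 - 6*q + 5) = (q - 1)*(q + 4)*(q - 5)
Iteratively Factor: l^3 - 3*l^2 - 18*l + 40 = (l - 2)*(l^2 - l - 20) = (l - 5)*(l - 2)*(l + 4)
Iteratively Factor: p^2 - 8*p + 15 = (p - 3)*(p - 5)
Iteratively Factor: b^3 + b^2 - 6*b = (b)*(b^2 + b - 6) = b*(b + 3)*(b - 2)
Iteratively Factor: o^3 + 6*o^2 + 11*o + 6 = (o + 3)*(o^2 + 3*o + 2) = (o + 1)*(o + 3)*(o + 2)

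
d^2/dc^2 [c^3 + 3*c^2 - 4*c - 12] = 6*c + 6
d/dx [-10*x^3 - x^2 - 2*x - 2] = -30*x^2 - 2*x - 2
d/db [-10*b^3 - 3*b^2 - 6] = 6*b*(-5*b - 1)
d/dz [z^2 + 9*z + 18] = 2*z + 9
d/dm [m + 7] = 1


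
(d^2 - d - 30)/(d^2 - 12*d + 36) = (d + 5)/(d - 6)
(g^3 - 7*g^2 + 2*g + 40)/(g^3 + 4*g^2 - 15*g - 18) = (g^3 - 7*g^2 + 2*g + 40)/(g^3 + 4*g^2 - 15*g - 18)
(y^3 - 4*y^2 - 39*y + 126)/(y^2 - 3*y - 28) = (y^2 + 3*y - 18)/(y + 4)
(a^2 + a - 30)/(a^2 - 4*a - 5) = (a + 6)/(a + 1)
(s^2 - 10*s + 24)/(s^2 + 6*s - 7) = (s^2 - 10*s + 24)/(s^2 + 6*s - 7)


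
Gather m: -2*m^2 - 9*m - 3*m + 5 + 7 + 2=-2*m^2 - 12*m + 14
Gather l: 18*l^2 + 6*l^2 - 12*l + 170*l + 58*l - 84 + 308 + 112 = 24*l^2 + 216*l + 336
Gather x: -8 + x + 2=x - 6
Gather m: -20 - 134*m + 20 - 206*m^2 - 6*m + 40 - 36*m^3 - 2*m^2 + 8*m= -36*m^3 - 208*m^2 - 132*m + 40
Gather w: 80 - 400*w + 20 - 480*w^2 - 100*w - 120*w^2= -600*w^2 - 500*w + 100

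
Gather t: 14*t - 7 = 14*t - 7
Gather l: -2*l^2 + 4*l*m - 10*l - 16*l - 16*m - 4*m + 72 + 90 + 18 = -2*l^2 + l*(4*m - 26) - 20*m + 180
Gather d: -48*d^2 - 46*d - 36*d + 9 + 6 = -48*d^2 - 82*d + 15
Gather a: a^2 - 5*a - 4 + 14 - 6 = a^2 - 5*a + 4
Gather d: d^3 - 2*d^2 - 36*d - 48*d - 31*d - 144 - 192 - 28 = d^3 - 2*d^2 - 115*d - 364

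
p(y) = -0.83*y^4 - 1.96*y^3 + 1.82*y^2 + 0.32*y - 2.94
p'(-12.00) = 4846.88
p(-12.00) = -13568.70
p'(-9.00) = 1911.56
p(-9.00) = -3875.19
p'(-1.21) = -6.81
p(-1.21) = 1.03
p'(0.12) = 0.67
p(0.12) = -2.88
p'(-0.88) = -5.17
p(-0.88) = -0.97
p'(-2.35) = 2.38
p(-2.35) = 6.48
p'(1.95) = -39.56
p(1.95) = -21.93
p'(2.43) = -73.19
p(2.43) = -48.48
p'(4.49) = -402.40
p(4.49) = -479.57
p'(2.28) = -61.30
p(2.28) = -38.41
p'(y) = -3.32*y^3 - 5.88*y^2 + 3.64*y + 0.32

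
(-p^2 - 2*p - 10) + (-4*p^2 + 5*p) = -5*p^2 + 3*p - 10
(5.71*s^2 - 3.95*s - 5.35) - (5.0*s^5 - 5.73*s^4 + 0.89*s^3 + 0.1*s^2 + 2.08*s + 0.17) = -5.0*s^5 + 5.73*s^4 - 0.89*s^3 + 5.61*s^2 - 6.03*s - 5.52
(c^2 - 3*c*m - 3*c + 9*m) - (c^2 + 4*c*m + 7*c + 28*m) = -7*c*m - 10*c - 19*m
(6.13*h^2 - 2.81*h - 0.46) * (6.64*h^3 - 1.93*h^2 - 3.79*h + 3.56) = 40.7032*h^5 - 30.4893*h^4 - 20.8638*h^3 + 33.3605*h^2 - 8.2602*h - 1.6376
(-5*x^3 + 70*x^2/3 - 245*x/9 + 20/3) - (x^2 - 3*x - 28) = -5*x^3 + 67*x^2/3 - 218*x/9 + 104/3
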